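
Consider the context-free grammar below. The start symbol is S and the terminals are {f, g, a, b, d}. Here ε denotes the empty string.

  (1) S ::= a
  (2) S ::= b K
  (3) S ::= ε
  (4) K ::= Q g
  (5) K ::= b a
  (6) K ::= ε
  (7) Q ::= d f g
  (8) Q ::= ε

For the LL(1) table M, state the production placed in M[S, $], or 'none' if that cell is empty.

FIRST(S): from S::=a we get {a}; from S::=b K we get {b}; from S::=ε we get {ε}. So FIRST(S) = {ε, a, b}.
FIRST(Q): from Q::=d f g we get {d}; from Q::=ε we get {ε}. So FIRST(Q) = {ε, d}.
FIRST(K): from K::=Q g we get {d, g}; from K::=b a we get {b}; from K::=ε we get {ε}. So FIRST(K) = {ε, b, d, g}.
FOLLOW(S) includes $ since S is the start symbol.
FOLLOW(S): S appears on no right-hand side. Thus FOLLOW(S) = {$}.
For S ::= a: FIRST(a) = {a}, so it goes in M[S, t] for t ∈ {a}.
For S ::= b K: FIRST(b K) = {b}, so it goes in M[S, t] for t ∈ {b}.
For S ::= ε: FIRST(ε) = {ε}, so it goes in M[S, t] for t ∈ {}; since ε ∈ FIRST, also for every t ∈ FOLLOW(S) = {$}.

S ::= ε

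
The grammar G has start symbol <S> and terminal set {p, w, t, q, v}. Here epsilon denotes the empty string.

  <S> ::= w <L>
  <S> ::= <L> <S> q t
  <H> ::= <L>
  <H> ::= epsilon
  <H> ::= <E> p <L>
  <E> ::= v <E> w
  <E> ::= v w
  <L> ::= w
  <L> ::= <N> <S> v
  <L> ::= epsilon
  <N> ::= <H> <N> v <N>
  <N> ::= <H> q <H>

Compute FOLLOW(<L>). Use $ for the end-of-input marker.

{$, q, v, w}

FIRST(<E>) = {v}
FIRST(<S>) = {q, v, w}  (via <L> <S> q t)
FIRST(<H>) = {epsilon, q, v, w}  (via <L>, <E> p <L>)
FIRST(<N>) = {q, v, w}  (via <H> <N> v <N>, <H> q <H>)
FIRST(<L>) = {epsilon, q, v, w}  (via <N> <S> v)
FOLLOW(<S>) includes $ since <S> is the start symbol.
FOLLOW(<S>): in <S>::=<L> <S> q t, <S> is followed by q t with FIRST {q}; in <L>::=<N> <S> v, <S> is followed by v with FIRST {v}. Thus FOLLOW(<S>) = {$, q, v}.
FOLLOW(<E>): in <H>::=<E> p <L>, <E> is followed by p <L> with FIRST {p}; in <E>::=v <E> w, <E> is followed by w with FIRST {w}. Thus FOLLOW(<E>) = {p, w}.
FOLLOW(<N>): in <L>::=<N> <S> v, <N> is followed by <S> v with FIRST {q, v, w}; in <N>::=<H> <N> v <N> (occurrence 1), <N> is followed by v <N> with FIRST {v}; in <N>::=<H> <N> v <N> (occurrence 2), the suffix after <N> is empty (adds nothing new). Thus FOLLOW(<N>) = {q, v, w}.
FOLLOW(<H>): in <N>::=<H> <N> v <N>, <H> is followed by <N> v <N> with FIRST {q, v, w}; in <N>::=<H> q <H> (occurrence 1), <H> is followed by q <H> with FIRST {q}; in <N>::=<H> q <H> (occurrence 2), the suffix after <H> is empty, so FOLLOW(<H>) ⊇ FOLLOW(<N>) = {q, v, w}. Thus FOLLOW(<H>) = {q, v, w}.
FOLLOW(<L>): in <S>::=w <L>, the suffix after <L> is empty, so FOLLOW(<L>) ⊇ FOLLOW(<S>) = {$, q, v}; in <S>::=<L> <S> q t, <L> is followed by <S> q t with FIRST {q, v, w}; in <H>::=<L>, the suffix after <L> is empty, so FOLLOW(<L>) ⊇ FOLLOW(<H>) = {q, v, w}; in <H>::=<E> p <L>, the suffix after <L> is empty, so FOLLOW(<L>) ⊇ FOLLOW(<H>) = {q, v, w}. Thus FOLLOW(<L>) = {$, q, v, w}.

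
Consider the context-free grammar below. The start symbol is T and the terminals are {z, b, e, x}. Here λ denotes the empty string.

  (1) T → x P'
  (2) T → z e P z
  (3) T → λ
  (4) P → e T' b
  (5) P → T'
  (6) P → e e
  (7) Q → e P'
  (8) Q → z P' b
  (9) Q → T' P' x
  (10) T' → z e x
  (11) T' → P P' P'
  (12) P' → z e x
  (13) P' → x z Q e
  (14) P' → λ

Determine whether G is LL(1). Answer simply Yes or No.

FIRST(T) = {λ, x, z}
FIRST(P) = {e, z}
FIRST(Q) = {e, z}
FIRST(T') = {e, z}
FIRST(P') = {λ, x, z}
FOLLOW(T) = {$}
FOLLOW(P) = {b, x, z}
FOLLOW(Q) = {e}
FOLLOW(T') = {b, x, z}
FOLLOW(P') = {$, b, e, x, z}
Cell M[P, e] receives both P → e T' b and P → T' and P → e e — the grammar is not LL(1).

No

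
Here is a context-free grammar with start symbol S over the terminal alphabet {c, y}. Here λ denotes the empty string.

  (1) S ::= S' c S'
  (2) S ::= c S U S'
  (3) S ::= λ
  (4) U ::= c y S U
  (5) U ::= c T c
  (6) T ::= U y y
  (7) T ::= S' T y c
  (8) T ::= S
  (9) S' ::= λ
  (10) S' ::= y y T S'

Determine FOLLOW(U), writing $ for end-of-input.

{$, c, y}

FIRST(U): from U::=c y S U we get {c}; from U::=c T c we get {c}. So FIRST(U) = {c}.
FIRST(S'): from S'::=λ we get {λ}; from S'::=y y T S' we get {y}. So FIRST(S') = {λ, y}.
FIRST(S): from S::=S' c S' we get {c, y}; from S::=c S U S' we get {c}; from S::=λ we get {λ}. So FIRST(S) = {λ, c, y}.
FIRST(T): from T::=U y y we get {c}; from T::=S' T y c we get {c, y}; from T::=S we get {λ, c, y}. So FIRST(T) = {λ, c, y}.
FOLLOW(S) includes $ since S is the start symbol.
FOLLOW(S): in S::=c S U S', S is followed by U S' with FIRST {c}; in U::=c y S U, S is followed by U with FIRST {c}; in T::=S, the suffix after S is empty, so FOLLOW(S) ⊇ FOLLOW(T) = {$, c, y}. Thus FOLLOW(S) = {$, c, y}.
FOLLOW(U): in S::=c S U S', U is followed by S' with FIRST {λ, y}; in S::=c S U S', the suffix after U is nullable, so FOLLOW(U) ⊇ FOLLOW(S) = {$, c, y}; in U::=c y S U, the suffix after U is empty (adds nothing new); in T::=U y y, U is followed by y y with FIRST {y}. Thus FOLLOW(U) = {$, c, y}.
FOLLOW(S'): in S::=S' c S' (occurrence 1), S' is followed by c S' with FIRST {c}; in S::=S' c S' (occurrence 2), the suffix after S' is empty, so FOLLOW(S') ⊇ FOLLOW(S) = {$, c, y}; in S::=c S U S', the suffix after S' is empty, so FOLLOW(S') ⊇ FOLLOW(S) = {$, c, y}; in T::=S' T y c, S' is followed by T y c with FIRST {c, y}; in S'::=y y T S', the suffix after S' is empty (adds nothing new). Thus FOLLOW(S') = {$, c, y}.
FOLLOW(T): in U::=c T c, T is followed by c with FIRST {c}; in T::=S' T y c, T is followed by y c with FIRST {y}; in S'::=y y T S', T is followed by S' with FIRST {λ, y}; in S'::=y y T S', the suffix after T is nullable, so FOLLOW(T) ⊇ FOLLOW(S') = {$, c, y}. Thus FOLLOW(T) = {$, c, y}.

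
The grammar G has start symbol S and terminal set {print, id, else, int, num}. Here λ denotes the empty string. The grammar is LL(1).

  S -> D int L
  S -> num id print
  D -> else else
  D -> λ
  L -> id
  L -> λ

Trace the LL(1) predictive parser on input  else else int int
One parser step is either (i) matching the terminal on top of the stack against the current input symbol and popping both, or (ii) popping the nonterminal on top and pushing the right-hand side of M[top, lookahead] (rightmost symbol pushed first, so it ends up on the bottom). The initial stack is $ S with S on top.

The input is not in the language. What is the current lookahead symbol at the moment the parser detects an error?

int

step 1: stack=$ S  input=else else int int $  — expand S -> D int L
step 2: stack=$ L int D  input=else else int int $  — expand D -> else else
step 3: stack=$ L int else else  input=else else int int $  — match else
step 4: stack=$ L int else  input=else int int $  — match else
step 5: stack=$ L int  input=int int $  — match int
step 6: stack=$ L  input=int $  — error: M[L, int] is empty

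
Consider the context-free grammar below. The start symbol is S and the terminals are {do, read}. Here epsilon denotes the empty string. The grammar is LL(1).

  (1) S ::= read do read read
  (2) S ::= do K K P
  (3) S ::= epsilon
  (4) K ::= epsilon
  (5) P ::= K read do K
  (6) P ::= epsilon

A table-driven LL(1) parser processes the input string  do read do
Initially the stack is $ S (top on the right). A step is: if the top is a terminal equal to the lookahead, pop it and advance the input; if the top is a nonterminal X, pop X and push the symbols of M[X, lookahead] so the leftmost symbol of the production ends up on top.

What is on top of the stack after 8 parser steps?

K

step 1: stack=$ S  input=do read do $  — expand S ::= do K K P
step 2: stack=$ P K K do  input=do read do $  — match do
step 3: stack=$ P K K  input=read do $  — expand K ::= epsilon
step 4: stack=$ P K  input=read do $  — expand K ::= epsilon
step 5: stack=$ P  input=read do $  — expand P ::= K read do K
step 6: stack=$ K do read K  input=read do $  — expand K ::= epsilon
step 7: stack=$ K do read  input=read do $  — match read
step 8: stack=$ K do  input=do $  — match do
Stack after step 8: $ K (top = K).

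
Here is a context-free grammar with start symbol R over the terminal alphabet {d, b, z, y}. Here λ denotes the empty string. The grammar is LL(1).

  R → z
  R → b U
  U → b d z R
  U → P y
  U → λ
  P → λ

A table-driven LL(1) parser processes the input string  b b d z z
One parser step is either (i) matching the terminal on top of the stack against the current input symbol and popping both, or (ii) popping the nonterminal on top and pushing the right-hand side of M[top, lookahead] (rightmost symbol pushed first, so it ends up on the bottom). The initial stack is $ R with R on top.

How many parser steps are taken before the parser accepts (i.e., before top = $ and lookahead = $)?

8

step 1: stack=$ R  input=b b d z z $  — expand R → b U
step 2: stack=$ U b  input=b b d z z $  — match b
step 3: stack=$ U  input=b d z z $  — expand U → b d z R
step 4: stack=$ R z d b  input=b d z z $  — match b
step 5: stack=$ R z d  input=d z z $  — match d
step 6: stack=$ R z  input=z z $  — match z
step 7: stack=$ R  input=z $  — expand R → z
step 8: stack=$ z  input=z $  — match z
Accept reached after 8 steps.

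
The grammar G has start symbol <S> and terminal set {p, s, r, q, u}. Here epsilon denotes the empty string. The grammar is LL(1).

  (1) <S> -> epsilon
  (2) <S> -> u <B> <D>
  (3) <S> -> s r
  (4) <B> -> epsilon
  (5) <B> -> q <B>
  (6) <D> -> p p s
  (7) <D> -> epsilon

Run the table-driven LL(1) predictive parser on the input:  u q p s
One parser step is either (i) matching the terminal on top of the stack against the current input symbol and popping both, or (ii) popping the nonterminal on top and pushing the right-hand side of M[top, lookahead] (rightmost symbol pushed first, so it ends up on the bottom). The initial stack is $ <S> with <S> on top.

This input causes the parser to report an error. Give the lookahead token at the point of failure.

step 1: stack=$ <S>  input=u q p s $  — expand <S> -> u <B> <D>
step 2: stack=$ <D> <B> u  input=u q p s $  — match u
step 3: stack=$ <D> <B>  input=q p s $  — expand <B> -> q <B>
step 4: stack=$ <D> <B> q  input=q p s $  — match q
step 5: stack=$ <D> <B>  input=p s $  — expand <B> -> epsilon
step 6: stack=$ <D>  input=p s $  — expand <D> -> p p s
step 7: stack=$ s p p  input=p s $  — match p
step 8: stack=$ s p  input=s $  — error: top is terminal p but lookahead is s

s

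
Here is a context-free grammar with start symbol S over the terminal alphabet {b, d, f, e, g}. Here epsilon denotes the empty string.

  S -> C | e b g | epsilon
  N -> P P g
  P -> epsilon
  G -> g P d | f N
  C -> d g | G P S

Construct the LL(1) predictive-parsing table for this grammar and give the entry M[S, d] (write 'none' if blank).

FIRST(P) = {epsilon}
FIRST(G) = {f, g}
FIRST(N) = {g}  (via P P g)
FIRST(C) = {d, f, g}  (via G P S)
FIRST(S) = {epsilon, d, e, f, g}  (via C)
FOLLOW(S) includes $ since S is the start symbol.
FOLLOW(S): in C->G P S, the suffix after S is empty, so FOLLOW(S) ⊇ FOLLOW(C) = {$}. Thus FOLLOW(S) = {$}.
FOLLOW(C): in S->C, the suffix after C is empty, so FOLLOW(C) ⊇ FOLLOW(S) = {$}. Thus FOLLOW(C) = {$}.
For S -> C: FIRST(C) = {d, f, g}, so it goes in M[S, t] for t ∈ {d, f, g}.
For S -> e b g: FIRST(e b g) = {e}, so it goes in M[S, t] for t ∈ {e}.
For S -> epsilon: FIRST(epsilon) = {epsilon}, so it goes in M[S, t] for t ∈ {}; since epsilon ∈ FIRST, also for every t ∈ FOLLOW(S) = {$}.

S -> C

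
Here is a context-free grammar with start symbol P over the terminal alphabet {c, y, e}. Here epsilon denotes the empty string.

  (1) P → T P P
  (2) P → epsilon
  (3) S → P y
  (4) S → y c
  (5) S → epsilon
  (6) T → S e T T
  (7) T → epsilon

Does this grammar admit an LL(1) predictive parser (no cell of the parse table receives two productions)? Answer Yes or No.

No

FIRST(P) = {epsilon, e, y}
FIRST(S) = {epsilon, e, y}
FIRST(T) = {epsilon, e, y}
FOLLOW(P) = {$, e, y}
FOLLOW(S) = {e}
FOLLOW(T) = {$, e, y}
Cell M[P, $] receives both P → T P P and P → epsilon — the grammar is not LL(1).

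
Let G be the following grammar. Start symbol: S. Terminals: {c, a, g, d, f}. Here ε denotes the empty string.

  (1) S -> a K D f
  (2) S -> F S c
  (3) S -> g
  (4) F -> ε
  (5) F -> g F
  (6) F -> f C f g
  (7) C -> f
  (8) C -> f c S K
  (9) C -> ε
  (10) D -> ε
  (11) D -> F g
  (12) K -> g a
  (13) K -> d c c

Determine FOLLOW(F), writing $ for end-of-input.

{a, f, g}

FIRST(F): from F->ε we get {ε}; from F->g F we get {g}; from F->f C f g we get {f}. So FIRST(F) = {ε, f, g}.
FIRST(C): from C->f we get {f}; from C->f c S K we get {f}; from C->ε we get {ε}. So FIRST(C) = {ε, f}.
FIRST(K): from K->g a we get {g}; from K->d c c we get {d}. So FIRST(K) = {d, g}.
FIRST(S): from S->a K D f we get {a}; from S->F S c we get {a, f, g}; from S->g we get {g}. So FIRST(S) = {a, f, g}.
FIRST(D): from D->ε we get {ε}; from D->F g we get {f, g}. So FIRST(D) = {ε, f, g}.
FOLLOW(S) includes $ since S is the start symbol.
FOLLOW(S): in S->F S c, S is followed by c with FIRST {c}; in C->f c S K, S is followed by K with FIRST {d, g}. Thus FOLLOW(S) = {$, c, d, g}.
FOLLOW(F): in S->F S c, F is followed by S c with FIRST {a, f, g}; in F->g F, the suffix after F is empty (adds nothing new); in D->F g, F is followed by g with FIRST {g}. Thus FOLLOW(F) = {a, f, g}.
FOLLOW(C): in F->f C f g, C is followed by f g with FIRST {f}. Thus FOLLOW(C) = {f}.
FOLLOW(D): in S->a K D f, D is followed by f with FIRST {f}. Thus FOLLOW(D) = {f}.
FOLLOW(K): in S->a K D f, K is followed by D f with FIRST {f, g}; in C->f c S K, the suffix after K is empty, so FOLLOW(K) ⊇ FOLLOW(C) = {f}. Thus FOLLOW(K) = {f, g}.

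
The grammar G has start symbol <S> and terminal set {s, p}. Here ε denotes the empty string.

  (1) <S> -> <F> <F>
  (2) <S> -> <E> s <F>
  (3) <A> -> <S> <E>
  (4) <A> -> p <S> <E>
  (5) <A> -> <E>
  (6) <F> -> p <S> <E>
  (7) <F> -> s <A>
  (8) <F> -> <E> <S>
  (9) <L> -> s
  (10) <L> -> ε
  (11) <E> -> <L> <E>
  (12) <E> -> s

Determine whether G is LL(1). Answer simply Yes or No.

No

FIRST(<S>) = {p, s}
FIRST(<A>) = {p, s}
FIRST(<F>) = {p, s}
FIRST(<L>) = {ε, s}
FIRST(<E>) = {s}
FOLLOW(<S>) = {$, p, s}
FOLLOW(<A>) = {$, p, s}
FOLLOW(<F>) = {$, p, s}
FOLLOW(<L>) = {s}
FOLLOW(<E>) = {$, p, s}
Cell M[<A>, p] receives both <A> -> <S> <E> and <A> -> p <S> <E> — the grammar is not LL(1).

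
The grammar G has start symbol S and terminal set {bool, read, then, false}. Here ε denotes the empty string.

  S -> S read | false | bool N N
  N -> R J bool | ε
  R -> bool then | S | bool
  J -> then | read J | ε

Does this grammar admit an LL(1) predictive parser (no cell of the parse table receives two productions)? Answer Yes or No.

FIRST(S) = {bool, false}
FIRST(N) = {ε, bool, false}
FIRST(R) = {bool, false}
FIRST(J) = {ε, read, then}
FOLLOW(S) = {$, bool, read, then}
FOLLOW(N) = {$, bool, false, read, then}
FOLLOW(R) = {bool, read, then}
FOLLOW(J) = {bool}
Cell M[N, bool] receives both N -> R J bool and N -> ε — the grammar is not LL(1).

No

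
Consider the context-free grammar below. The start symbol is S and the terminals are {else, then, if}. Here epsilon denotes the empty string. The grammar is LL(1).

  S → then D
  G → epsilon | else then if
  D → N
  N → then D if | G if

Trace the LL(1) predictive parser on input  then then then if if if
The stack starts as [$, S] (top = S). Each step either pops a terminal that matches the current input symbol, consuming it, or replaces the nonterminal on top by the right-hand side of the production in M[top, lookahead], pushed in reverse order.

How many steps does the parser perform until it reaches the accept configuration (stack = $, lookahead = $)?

      Stack           Input                      Action
   1  $ S             then then then if if if $  expand S → then D
   2  $ D then        then then then if if if $  match then
   3  $ D             then then if if if $       expand D → N
   4  $ N             then then if if if $       expand N → then D if
   5  $ if D then     then then if if if $       match then
   6  $ if D          then if if if $            expand D → N
   7  $ if N          then if if if $            expand N → then D if
   8  $ if if D then  then if if if $            match then
   9  $ if if D       if if if $                 expand D → N
  10  $ if if N       if if if $                 expand N → G if
  11  $ if if if G    if if if $                 expand G → epsilon
  12  $ if if if      if if if $                 match if
  13  $ if if         if if $                    match if
  14  $ if            if $                       match if
Accept reached after 14 steps.

14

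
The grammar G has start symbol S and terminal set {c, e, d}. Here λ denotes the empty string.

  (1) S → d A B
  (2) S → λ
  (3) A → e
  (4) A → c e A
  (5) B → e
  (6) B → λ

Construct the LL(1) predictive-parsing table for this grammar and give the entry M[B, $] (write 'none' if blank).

FIRST(S) = {λ, d}
FIRST(A) = {c, e}
FIRST(B) = {λ, e}
FOLLOW(S) includes $ since S is the start symbol.
FOLLOW(S): S appears on no right-hand side. Thus FOLLOW(S) = {$}.
FOLLOW(B): in S→d A B, the suffix after B is empty, so FOLLOW(B) ⊇ FOLLOW(S) = {$}. Thus FOLLOW(B) = {$}.
For B → e: FIRST(e) = {e}, so it goes in M[B, t] for t ∈ {e}.
For B → λ: FIRST(λ) = {λ}, so it goes in M[B, t] for t ∈ {}; since λ ∈ FIRST, also for every t ∈ FOLLOW(B) = {$}.

B → λ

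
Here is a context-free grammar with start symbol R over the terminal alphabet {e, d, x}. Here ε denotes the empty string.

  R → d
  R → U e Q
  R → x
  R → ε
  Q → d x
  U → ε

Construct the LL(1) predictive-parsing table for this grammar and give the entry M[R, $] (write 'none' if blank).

FIRST(Q) = {d}
FIRST(U) = {ε}
FIRST(R) = {ε, d, e, x}  (via U e Q)
FOLLOW(R) includes $ since R is the start symbol.
FOLLOW(R): R appears on no right-hand side. Thus FOLLOW(R) = {$}.
For R → d: FIRST(d) = {d}, so it goes in M[R, t] for t ∈ {d}.
For R → U e Q: FIRST(U e Q) = {e}, so it goes in M[R, t] for t ∈ {e}.
For R → x: FIRST(x) = {x}, so it goes in M[R, t] for t ∈ {x}.
For R → ε: FIRST(ε) = {ε}, so it goes in M[R, t] for t ∈ {}; since ε ∈ FIRST, also for every t ∈ FOLLOW(R) = {$}.

R → ε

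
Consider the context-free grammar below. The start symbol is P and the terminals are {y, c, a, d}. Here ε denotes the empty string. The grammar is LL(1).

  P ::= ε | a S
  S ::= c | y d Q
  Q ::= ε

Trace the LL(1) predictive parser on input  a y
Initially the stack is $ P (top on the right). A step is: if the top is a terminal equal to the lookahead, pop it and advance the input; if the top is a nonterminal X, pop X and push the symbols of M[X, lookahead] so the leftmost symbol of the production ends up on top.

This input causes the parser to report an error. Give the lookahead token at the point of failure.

step 1: stack=$ P  input=a y $  — expand P ::= a S
step 2: stack=$ S a  input=a y $  — match a
step 3: stack=$ S  input=y $  — expand S ::= y d Q
step 4: stack=$ Q d y  input=y $  — match y
step 5: stack=$ Q d  input=$  — error: top is terminal d but lookahead is $

$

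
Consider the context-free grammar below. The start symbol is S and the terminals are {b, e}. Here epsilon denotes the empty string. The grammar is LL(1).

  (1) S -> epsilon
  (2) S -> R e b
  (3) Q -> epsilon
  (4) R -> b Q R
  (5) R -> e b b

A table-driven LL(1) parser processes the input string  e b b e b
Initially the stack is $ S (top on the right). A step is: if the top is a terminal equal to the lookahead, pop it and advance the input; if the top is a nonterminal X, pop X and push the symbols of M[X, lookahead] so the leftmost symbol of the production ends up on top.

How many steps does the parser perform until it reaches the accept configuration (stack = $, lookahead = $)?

step 1: stack=$ S  input=e b b e b $  — expand S -> R e b
step 2: stack=$ b e R  input=e b b e b $  — expand R -> e b b
step 3: stack=$ b e b b e  input=e b b e b $  — match e
step 4: stack=$ b e b b  input=b b e b $  — match b
step 5: stack=$ b e b  input=b e b $  — match b
step 6: stack=$ b e  input=e b $  — match e
step 7: stack=$ b  input=b $  — match b
Accept reached after 7 steps.

7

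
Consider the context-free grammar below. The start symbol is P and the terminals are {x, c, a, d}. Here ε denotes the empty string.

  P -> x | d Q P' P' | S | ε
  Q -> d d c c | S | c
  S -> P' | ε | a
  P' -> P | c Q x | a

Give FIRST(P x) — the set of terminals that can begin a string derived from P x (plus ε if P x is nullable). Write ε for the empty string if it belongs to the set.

{a, c, d, x}

FIRST(P) = {ε, a, c, d, x}  (via S)
FIRST(P') = {ε, a, c, d, x}  (via P)
FIRST(S) = {ε, a, c, d, x}  (via P')
FIRST(Q) = {ε, a, c, d, x}  (via S)
FIRST(P x): take FIRST of each symbol in turn, carrying on past any symbol whose FIRST contains ε; result {a, c, d, x}.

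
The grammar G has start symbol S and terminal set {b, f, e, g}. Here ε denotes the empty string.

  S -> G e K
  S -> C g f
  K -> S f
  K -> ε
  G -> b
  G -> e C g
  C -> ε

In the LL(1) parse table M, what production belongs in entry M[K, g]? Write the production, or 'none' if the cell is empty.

K -> S f

FIRST(G): from G->b we get {b}; from G->e C g we get {e}. So FIRST(G) = {b, e}.
FIRST(C): from C->ε we get {ε}. So FIRST(C) = {ε}.
FIRST(S): from S->G e K we get {b, e}; from S->C g f we get {g}. So FIRST(S) = {b, e, g}.
FIRST(K): from K->S f we get {b, e, g}; from K->ε we get {ε}. So FIRST(K) = {ε, b, e, g}.
FOLLOW(S) includes $ since S is the start symbol.
FOLLOW(S): in K->S f, S is followed by f with FIRST {f}. Thus FOLLOW(S) = {$, f}.
FOLLOW(K): in S->G e K, the suffix after K is empty, so FOLLOW(K) ⊇ FOLLOW(S) = {$, f}. Thus FOLLOW(K) = {$, f}.
For K -> S f: FIRST(S f) = {b, e, g}, so it goes in M[K, t] for t ∈ {b, e, g}.
For K -> ε: FIRST(ε) = {ε}, so it goes in M[K, t] for t ∈ {}; since ε ∈ FIRST, also for every t ∈ FOLLOW(K) = {$, f}.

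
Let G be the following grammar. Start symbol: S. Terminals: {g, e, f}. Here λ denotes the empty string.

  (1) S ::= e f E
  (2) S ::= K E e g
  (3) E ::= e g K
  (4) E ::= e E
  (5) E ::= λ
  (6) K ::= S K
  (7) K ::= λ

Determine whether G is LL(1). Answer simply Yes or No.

FIRST(S) = {e}
FIRST(E) = {λ, e}
FIRST(K) = {λ, e}
FOLLOW(S) = {$, e}
FOLLOW(E) = {$, e}
FOLLOW(K) = {$, e}
Cell M[E, e] receives both E ::= e g K and E ::= e E and E ::= λ — the grammar is not LL(1).

No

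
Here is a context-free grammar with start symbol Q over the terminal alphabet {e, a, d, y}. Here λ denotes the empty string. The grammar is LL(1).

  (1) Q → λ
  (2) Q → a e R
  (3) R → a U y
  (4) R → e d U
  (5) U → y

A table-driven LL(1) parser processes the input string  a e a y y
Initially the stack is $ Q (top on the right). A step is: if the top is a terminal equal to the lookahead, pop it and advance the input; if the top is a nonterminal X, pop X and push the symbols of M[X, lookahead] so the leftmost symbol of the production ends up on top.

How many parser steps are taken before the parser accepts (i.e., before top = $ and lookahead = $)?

8

     Stack    Input        Action
  1  $ Q      a e a y y $  expand Q → a e R
  2  $ R e a  a e a y y $  match a
  3  $ R e    e a y y $    match e
  4  $ R      a y y $      expand R → a U y
  5  $ y U a  a y y $      match a
  6  $ y U    y y $        expand U → y
  7  $ y y    y y $        match y
  8  $ y      y $          match y
Accept reached after 8 steps.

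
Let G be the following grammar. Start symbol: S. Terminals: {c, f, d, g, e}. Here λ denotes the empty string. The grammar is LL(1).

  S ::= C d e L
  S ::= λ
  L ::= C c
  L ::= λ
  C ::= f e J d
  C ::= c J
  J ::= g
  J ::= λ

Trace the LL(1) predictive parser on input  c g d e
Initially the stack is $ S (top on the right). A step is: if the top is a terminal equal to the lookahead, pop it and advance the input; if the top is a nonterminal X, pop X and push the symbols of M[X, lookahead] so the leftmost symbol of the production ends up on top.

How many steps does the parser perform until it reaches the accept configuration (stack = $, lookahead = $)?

8

step 1: stack=$ S  input=c g d e $  — expand S ::= C d e L
step 2: stack=$ L e d C  input=c g d e $  — expand C ::= c J
step 3: stack=$ L e d J c  input=c g d e $  — match c
step 4: stack=$ L e d J  input=g d e $  — expand J ::= g
step 5: stack=$ L e d g  input=g d e $  — match g
step 6: stack=$ L e d  input=d e $  — match d
step 7: stack=$ L e  input=e $  — match e
step 8: stack=$ L  input=$  — expand L ::= λ
Accept reached after 8 steps.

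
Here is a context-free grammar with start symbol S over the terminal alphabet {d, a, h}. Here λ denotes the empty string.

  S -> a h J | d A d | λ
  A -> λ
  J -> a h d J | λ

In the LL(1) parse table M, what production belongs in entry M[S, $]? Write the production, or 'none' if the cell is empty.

FIRST(S): from S->a h J we get {a}; from S->d A d we get {d}; from S->λ we get {λ}. So FIRST(S) = {λ, a, d}.
FIRST(A): from A->λ we get {λ}. So FIRST(A) = {λ}.
FIRST(J): from J->a h d J we get {a}; from J->λ we get {λ}. So FIRST(J) = {λ, a}.
FOLLOW(S) includes $ since S is the start symbol.
FOLLOW(S): S appears on no right-hand side. Thus FOLLOW(S) = {$}.
For S -> a h J: FIRST(a h J) = {a}, so it goes in M[S, t] for t ∈ {a}.
For S -> d A d: FIRST(d A d) = {d}, so it goes in M[S, t] for t ∈ {d}.
For S -> λ: FIRST(λ) = {λ}, so it goes in M[S, t] for t ∈ {}; since λ ∈ FIRST, also for every t ∈ FOLLOW(S) = {$}.

S -> λ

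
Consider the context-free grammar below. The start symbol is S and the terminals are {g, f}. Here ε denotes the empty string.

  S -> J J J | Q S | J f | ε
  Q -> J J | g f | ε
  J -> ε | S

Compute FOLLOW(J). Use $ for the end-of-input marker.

FIRST(S): from S->J J J we get {ε, f, g}; from S->Q S we get {ε, f, g}; from S->J f we get {f, g}; from S->ε we get {ε}. So FIRST(S) = {ε, f, g}.
FIRST(J): from J->ε we get {ε}; from J->S we get {ε, f, g}. So FIRST(J) = {ε, f, g}.
FIRST(Q): from Q->J J we get {ε, f, g}; from Q->g f we get {g}; from Q->ε we get {ε}. So FIRST(Q) = {ε, f, g}.
FOLLOW(S) includes $ since S is the start symbol.
FOLLOW(S): in S->Q S, the suffix after S is empty (adds nothing new); in J->S, the suffix after S is empty, so FOLLOW(S) ⊇ FOLLOW(J) = {$, f, g}. Thus FOLLOW(S) = {$, f, g}.
FOLLOW(Q): in S->Q S, Q is followed by S with FIRST {ε, f, g}; in S->Q S, the suffix after Q is nullable, so FOLLOW(Q) ⊇ FOLLOW(S) = {$, f, g}. Thus FOLLOW(Q) = {$, f, g}.
FOLLOW(J): in S->J J J (occurrence 1), J is followed by J J with FIRST {ε, f, g}; in S->J J J (occurrence 1), the suffix after J is nullable, so FOLLOW(J) ⊇ FOLLOW(S) = {$, f, g}; in S->J J J (occurrence 2), J is followed by J with FIRST {ε, f, g}; in S->J J J (occurrence 2), the suffix after J is nullable, so FOLLOW(J) ⊇ FOLLOW(S) = {$, f, g}; in S->J J J (occurrence 3), the suffix after J is empty, so FOLLOW(J) ⊇ FOLLOW(S) = {$, f, g}; in S->J f, J is followed by f with FIRST {f}; in Q->J J (occurrence 1), J is followed by J with FIRST {ε, f, g}; in Q->J J (occurrence 1), the suffix after J is nullable, so FOLLOW(J) ⊇ FOLLOW(Q) = {$, f, g}; in Q->J J (occurrence 2), the suffix after J is empty, so FOLLOW(J) ⊇ FOLLOW(Q) = {$, f, g}. Thus FOLLOW(J) = {$, f, g}.

{$, f, g}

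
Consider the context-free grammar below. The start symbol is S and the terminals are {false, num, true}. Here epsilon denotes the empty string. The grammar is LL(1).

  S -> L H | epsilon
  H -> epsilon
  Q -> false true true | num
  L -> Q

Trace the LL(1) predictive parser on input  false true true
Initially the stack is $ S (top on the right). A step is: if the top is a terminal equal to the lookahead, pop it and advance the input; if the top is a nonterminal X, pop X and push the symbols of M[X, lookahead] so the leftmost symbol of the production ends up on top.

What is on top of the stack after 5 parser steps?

true

     Stack                Input              Action
  1  $ S                  false true true $  expand S -> L H
  2  $ H L                false true true $  expand L -> Q
  3  $ H Q                false true true $  expand Q -> false true true
  4  $ H true true false  false true true $  match false
  5  $ H true true        true true $        match true
Stack after step 5: $ H true (top = true).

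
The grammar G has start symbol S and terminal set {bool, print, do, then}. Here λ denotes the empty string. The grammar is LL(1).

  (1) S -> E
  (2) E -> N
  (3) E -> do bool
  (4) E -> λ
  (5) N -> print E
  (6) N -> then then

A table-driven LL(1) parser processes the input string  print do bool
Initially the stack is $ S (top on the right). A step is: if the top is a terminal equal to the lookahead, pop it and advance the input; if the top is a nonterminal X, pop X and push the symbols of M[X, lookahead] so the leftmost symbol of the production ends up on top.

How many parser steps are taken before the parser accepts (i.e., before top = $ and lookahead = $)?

7

     Stack      Input            Action
  1  $ S        print do bool $  expand S -> E
  2  $ E        print do bool $  expand E -> N
  3  $ N        print do bool $  expand N -> print E
  4  $ E print  print do bool $  match print
  5  $ E        do bool $        expand E -> do bool
  6  $ bool do  do bool $        match do
  7  $ bool     bool $           match bool
Accept reached after 7 steps.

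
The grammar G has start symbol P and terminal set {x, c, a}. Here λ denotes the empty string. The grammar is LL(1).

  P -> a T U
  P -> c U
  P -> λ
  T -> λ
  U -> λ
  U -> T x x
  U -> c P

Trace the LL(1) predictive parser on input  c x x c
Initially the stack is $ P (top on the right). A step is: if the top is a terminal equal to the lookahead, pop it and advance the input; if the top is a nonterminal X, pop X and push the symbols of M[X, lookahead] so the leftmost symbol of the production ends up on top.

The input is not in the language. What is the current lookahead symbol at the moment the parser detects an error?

     Stack    Input      Action
  1  $ P      c x x c $  expand P -> c U
  2  $ U c    c x x c $  match c
  3  $ U      x x c $    expand U -> T x x
  4  $ x x T  x x c $    expand T -> λ
  5  $ x x    x x c $    match x
  6  $ x      x c $      match x
  7  $        c $        error: stack empty but input remains

c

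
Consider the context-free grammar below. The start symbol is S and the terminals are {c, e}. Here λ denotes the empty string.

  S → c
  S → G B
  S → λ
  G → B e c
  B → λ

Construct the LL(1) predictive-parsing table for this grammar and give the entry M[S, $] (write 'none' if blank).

S → λ

FIRST(B) = {λ}
FIRST(G) = {e}  (via B e c)
FIRST(S) = {λ, c, e}  (via G B)
FOLLOW(S) includes $ since S is the start symbol.
FOLLOW(S): S appears on no right-hand side. Thus FOLLOW(S) = {$}.
For S → c: FIRST(c) = {c}, so it goes in M[S, t] for t ∈ {c}.
For S → G B: FIRST(G B) = {e}, so it goes in M[S, t] for t ∈ {e}.
For S → λ: FIRST(λ) = {λ}, so it goes in M[S, t] for t ∈ {}; since λ ∈ FIRST, also for every t ∈ FOLLOW(S) = {$}.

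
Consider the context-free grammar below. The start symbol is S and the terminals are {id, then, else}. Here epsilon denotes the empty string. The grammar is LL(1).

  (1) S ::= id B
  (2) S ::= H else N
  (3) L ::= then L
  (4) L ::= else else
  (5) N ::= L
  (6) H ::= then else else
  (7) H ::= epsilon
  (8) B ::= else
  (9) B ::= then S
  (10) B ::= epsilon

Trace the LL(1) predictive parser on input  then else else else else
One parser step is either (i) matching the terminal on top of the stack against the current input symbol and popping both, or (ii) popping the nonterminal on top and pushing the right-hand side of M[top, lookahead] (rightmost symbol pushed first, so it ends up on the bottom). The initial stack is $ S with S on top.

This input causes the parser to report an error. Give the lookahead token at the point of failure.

step 1: stack=$ S  input=then else else else else $  — expand S ::= H else N
step 2: stack=$ N else H  input=then else else else else $  — expand H ::= then else else
step 3: stack=$ N else else else then  input=then else else else else $  — match then
step 4: stack=$ N else else else  input=else else else else $  — match else
step 5: stack=$ N else else  input=else else else $  — match else
step 6: stack=$ N else  input=else else $  — match else
step 7: stack=$ N  input=else $  — expand N ::= L
step 8: stack=$ L  input=else $  — expand L ::= else else
step 9: stack=$ else else  input=else $  — match else
step 10: stack=$ else  input=$  — error: top is terminal else but lookahead is $

$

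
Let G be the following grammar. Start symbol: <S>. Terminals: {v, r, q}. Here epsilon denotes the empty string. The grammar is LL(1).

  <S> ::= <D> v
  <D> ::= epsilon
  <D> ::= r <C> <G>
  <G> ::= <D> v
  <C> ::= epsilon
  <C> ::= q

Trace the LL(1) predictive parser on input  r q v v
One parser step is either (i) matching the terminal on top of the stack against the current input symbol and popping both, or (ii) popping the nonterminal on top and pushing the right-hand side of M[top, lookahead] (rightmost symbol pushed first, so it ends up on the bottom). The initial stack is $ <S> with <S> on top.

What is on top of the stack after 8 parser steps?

     Stack          Input      Action
  1  $ <S>          r q v v $  expand <S> ::= <D> v
  2  $ v <D>        r q v v $  expand <D> ::= r <C> <G>
  3  $ v <G> <C> r  r q v v $  match r
  4  $ v <G> <C>    q v v $    expand <C> ::= q
  5  $ v <G> q      q v v $    match q
  6  $ v <G>        v v $      expand <G> ::= <D> v
  7  $ v v <D>      v v $      expand <D> ::= epsilon
  8  $ v v          v v $      match v
Stack after step 8: $ v (top = v).

v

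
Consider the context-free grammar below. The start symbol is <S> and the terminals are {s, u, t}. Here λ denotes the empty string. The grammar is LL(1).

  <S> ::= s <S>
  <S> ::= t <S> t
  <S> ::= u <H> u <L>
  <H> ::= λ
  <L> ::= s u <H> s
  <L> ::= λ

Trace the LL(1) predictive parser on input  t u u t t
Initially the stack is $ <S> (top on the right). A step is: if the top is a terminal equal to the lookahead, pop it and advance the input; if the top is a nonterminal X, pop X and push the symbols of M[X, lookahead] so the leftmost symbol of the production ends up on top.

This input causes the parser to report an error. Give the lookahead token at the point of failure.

step 1: stack=$ <S>  input=t u u t t $  — expand <S> ::= t <S> t
step 2: stack=$ t <S> t  input=t u u t t $  — match t
step 3: stack=$ t <S>  input=u u t t $  — expand <S> ::= u <H> u <L>
step 4: stack=$ t <L> u <H> u  input=u u t t $  — match u
step 5: stack=$ t <L> u <H>  input=u t t $  — expand <H> ::= λ
step 6: stack=$ t <L> u  input=u t t $  — match u
step 7: stack=$ t <L>  input=t t $  — expand <L> ::= λ
step 8: stack=$ t  input=t t $  — match t
step 9: stack=$  input=t $  — error: stack empty but input remains

t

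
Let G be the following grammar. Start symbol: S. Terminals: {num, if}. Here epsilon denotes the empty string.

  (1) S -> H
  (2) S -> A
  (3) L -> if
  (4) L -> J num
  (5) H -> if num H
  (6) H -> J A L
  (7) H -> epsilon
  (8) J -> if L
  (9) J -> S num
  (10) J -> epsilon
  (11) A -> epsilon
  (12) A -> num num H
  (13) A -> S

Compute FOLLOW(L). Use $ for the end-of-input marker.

FIRST(S) = {epsilon, if, num}  (via H, A)
FIRST(J) = {epsilon, if, num}  (via S num)
FIRST(A) = {epsilon, if, num}  (via S)
FIRST(L) = {if, num}  (via J num)
FIRST(H) = {epsilon, if, num}  (via J A L)
FOLLOW(S) includes $ since S is the start symbol.
FOLLOW(J): in L->J num, J is followed by num with FIRST {num}; in H->J A L, J is followed by A L with FIRST {if, num}. Thus FOLLOW(J) = {if, num}.
FOLLOW(S): in J->S num, S is followed by num with FIRST {num}; in A->S, the suffix after S is empty, so FOLLOW(S) ⊇ FOLLOW(A) = {$, if, num}. Thus FOLLOW(S) = {$, if, num}.
FOLLOW(A): in S->A, the suffix after A is empty, so FOLLOW(A) ⊇ FOLLOW(S) = {$, if, num}; in H->J A L, A is followed by L with FIRST {if, num}. Thus FOLLOW(A) = {$, if, num}.
FOLLOW(H): in S->H, the suffix after H is empty, so FOLLOW(H) ⊇ FOLLOW(S) = {$, if, num}; in H->if num H, the suffix after H is empty (adds nothing new); in A->num num H, the suffix after H is empty, so FOLLOW(H) ⊇ FOLLOW(A) = {$, if, num}. Thus FOLLOW(H) = {$, if, num}.
FOLLOW(L): in H->J A L, the suffix after L is empty, so FOLLOW(L) ⊇ FOLLOW(H) = {$, if, num}; in J->if L, the suffix after L is empty, so FOLLOW(L) ⊇ FOLLOW(J) = {if, num}. Thus FOLLOW(L) = {$, if, num}.

{$, if, num}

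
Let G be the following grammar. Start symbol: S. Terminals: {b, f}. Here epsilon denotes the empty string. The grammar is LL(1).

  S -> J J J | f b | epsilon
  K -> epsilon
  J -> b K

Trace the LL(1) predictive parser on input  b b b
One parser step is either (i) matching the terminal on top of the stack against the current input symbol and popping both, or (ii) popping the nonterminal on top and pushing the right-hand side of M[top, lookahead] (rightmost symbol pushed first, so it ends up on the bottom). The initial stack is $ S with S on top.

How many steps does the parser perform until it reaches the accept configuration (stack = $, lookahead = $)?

10

      Stack      Input    Action
   1  $ S        b b b $  expand S -> J J J
   2  $ J J J    b b b $  expand J -> b K
   3  $ J J K b  b b b $  match b
   4  $ J J K    b b $    expand K -> epsilon
   5  $ J J      b b $    expand J -> b K
   6  $ J K b    b b $    match b
   7  $ J K      b $      expand K -> epsilon
   8  $ J        b $      expand J -> b K
   9  $ K b      b $      match b
  10  $ K        $        expand K -> epsilon
Accept reached after 10 steps.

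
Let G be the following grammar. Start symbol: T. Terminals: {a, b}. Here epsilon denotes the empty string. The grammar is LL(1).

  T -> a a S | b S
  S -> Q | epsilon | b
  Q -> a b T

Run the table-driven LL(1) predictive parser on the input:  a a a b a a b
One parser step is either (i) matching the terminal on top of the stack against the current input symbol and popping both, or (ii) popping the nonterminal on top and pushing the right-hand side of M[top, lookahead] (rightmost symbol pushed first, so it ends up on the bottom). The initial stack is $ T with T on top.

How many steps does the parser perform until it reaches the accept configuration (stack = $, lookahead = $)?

      Stack    Input            Action
   1  $ T      a a a b a a b $  expand T -> a a S
   2  $ S a a  a a a b a a b $  match a
   3  $ S a    a a b a a b $    match a
   4  $ S      a b a a b $      expand S -> Q
   5  $ Q      a b a a b $      expand Q -> a b T
   6  $ T b a  a b a a b $      match a
   7  $ T b    b a a b $        match b
   8  $ T      a a b $          expand T -> a a S
   9  $ S a a  a a b $          match a
  10  $ S a    a b $            match a
  11  $ S      b $              expand S -> b
  12  $ b      b $              match b
Accept reached after 12 steps.

12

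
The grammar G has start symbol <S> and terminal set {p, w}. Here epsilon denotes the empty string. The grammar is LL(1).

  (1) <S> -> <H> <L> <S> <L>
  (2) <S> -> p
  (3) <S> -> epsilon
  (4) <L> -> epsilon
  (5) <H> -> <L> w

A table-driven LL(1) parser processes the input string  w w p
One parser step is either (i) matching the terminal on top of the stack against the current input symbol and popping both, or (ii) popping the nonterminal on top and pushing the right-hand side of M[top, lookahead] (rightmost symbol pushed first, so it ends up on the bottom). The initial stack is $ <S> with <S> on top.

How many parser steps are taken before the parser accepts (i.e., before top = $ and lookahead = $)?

14

step 1: stack=$ <S>  input=w w p $  — expand <S> -> <H> <L> <S> <L>
step 2: stack=$ <L> <S> <L> <H>  input=w w p $  — expand <H> -> <L> w
step 3: stack=$ <L> <S> <L> w <L>  input=w w p $  — expand <L> -> epsilon
step 4: stack=$ <L> <S> <L> w  input=w w p $  — match w
step 5: stack=$ <L> <S> <L>  input=w p $  — expand <L> -> epsilon
step 6: stack=$ <L> <S>  input=w p $  — expand <S> -> <H> <L> <S> <L>
step 7: stack=$ <L> <L> <S> <L> <H>  input=w p $  — expand <H> -> <L> w
step 8: stack=$ <L> <L> <S> <L> w <L>  input=w p $  — expand <L> -> epsilon
step 9: stack=$ <L> <L> <S> <L> w  input=w p $  — match w
step 10: stack=$ <L> <L> <S> <L>  input=p $  — expand <L> -> epsilon
step 11: stack=$ <L> <L> <S>  input=p $  — expand <S> -> p
step 12: stack=$ <L> <L> p  input=p $  — match p
step 13: stack=$ <L> <L>  input=$  — expand <L> -> epsilon
step 14: stack=$ <L>  input=$  — expand <L> -> epsilon
Accept reached after 14 steps.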